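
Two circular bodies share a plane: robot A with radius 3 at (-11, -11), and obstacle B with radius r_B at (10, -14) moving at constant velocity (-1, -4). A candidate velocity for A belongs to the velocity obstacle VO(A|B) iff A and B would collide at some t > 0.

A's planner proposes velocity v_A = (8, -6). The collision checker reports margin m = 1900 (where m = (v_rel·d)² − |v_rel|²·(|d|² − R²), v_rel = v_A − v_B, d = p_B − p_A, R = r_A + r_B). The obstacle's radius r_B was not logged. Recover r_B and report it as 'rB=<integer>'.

m = 1900
d = (21, -3);  v_rel = (9, -2),  |v_rel|² = 85
v_rel×d = (9)·(-3) − (-2)·(21) = 15
since m = R²·85 − 15²:  R² = (225 + 1900) / 85 = 25
R = √25 = 5  ⇒  r_B = 5 − 3 = 2

rB=2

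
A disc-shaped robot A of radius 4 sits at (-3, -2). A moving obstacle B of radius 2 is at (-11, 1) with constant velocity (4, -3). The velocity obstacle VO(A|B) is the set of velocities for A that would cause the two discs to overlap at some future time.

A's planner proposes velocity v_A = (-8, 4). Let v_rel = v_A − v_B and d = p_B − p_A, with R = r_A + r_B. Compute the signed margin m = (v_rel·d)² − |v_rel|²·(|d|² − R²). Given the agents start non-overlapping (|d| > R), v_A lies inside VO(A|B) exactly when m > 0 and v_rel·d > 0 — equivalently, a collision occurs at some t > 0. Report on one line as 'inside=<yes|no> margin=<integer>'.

d = (-8, 3),  |d|² = 73;  R = 4+2 = 6,  c = 73−6² = 37
v_rel = (-12, 7),  |v_rel|² = 193;  v_rel·d = (-12)·(-8) + (7)·(3) = 117
193·t² − 234·t + 37 = 0  ⇒  m = 117² − 193·37 = 6548
m = 6548 > 0,  v_rel·d = 117 > 0  ⇒  inside

inside=yes margin=6548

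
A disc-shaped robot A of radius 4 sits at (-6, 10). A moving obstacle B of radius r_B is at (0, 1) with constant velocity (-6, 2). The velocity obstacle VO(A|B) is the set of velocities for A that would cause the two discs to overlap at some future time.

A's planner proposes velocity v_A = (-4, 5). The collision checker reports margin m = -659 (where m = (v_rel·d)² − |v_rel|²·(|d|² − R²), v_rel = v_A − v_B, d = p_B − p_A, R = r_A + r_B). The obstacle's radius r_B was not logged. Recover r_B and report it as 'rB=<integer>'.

m = -659
d = (6, -9);  v_rel = (2, 3),  |v_rel|² = 13
v_rel×d = (2)·(-9) − (3)·(6) = -36
since m = R²·13 − (-36)²:  R² = (1296 + -659) / 13 = 49
R = √49 = 7  ⇒  r_B = 7 − 4 = 3

rB=3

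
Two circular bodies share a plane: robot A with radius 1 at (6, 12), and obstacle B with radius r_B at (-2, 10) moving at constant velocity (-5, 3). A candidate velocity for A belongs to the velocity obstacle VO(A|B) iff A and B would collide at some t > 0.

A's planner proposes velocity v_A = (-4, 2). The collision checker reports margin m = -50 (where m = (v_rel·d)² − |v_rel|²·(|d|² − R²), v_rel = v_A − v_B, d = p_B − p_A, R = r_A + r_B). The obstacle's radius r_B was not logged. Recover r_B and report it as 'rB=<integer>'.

m = -50
d = (-8, -2);  v_rel = (1, -1),  |v_rel|² = 2
v_rel×d = (1)·(-2) − (-1)·(-8) = -10
since m = R²·2 − (-10)²:  R² = (100 + -50) / 2 = 25
R = √25 = 5  ⇒  r_B = 5 − 1 = 4

rB=4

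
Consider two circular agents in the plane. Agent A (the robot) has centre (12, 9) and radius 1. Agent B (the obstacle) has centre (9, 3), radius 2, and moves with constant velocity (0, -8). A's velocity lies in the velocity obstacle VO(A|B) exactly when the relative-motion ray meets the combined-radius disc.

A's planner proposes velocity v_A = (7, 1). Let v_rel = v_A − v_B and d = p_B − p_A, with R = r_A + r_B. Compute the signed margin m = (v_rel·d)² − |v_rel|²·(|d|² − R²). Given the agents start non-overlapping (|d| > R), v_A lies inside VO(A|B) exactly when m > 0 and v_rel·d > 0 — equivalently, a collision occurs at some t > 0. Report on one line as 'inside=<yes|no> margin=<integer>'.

d = (-3, -6),  |d|² = 45;  R = 1+2 = 3,  c = 45−3² = 36
v_rel = (7, 9),  |v_rel|² = 130;  v_rel·d = (7)·(-3) + (9)·(-6) = -75
130·t² + 150·t + 36 = 0  ⇒  m = (-75)² − 130·36 = 945
m = 945 > 0,  v_rel·d = -75 < 0  ⇒  outside

inside=no margin=945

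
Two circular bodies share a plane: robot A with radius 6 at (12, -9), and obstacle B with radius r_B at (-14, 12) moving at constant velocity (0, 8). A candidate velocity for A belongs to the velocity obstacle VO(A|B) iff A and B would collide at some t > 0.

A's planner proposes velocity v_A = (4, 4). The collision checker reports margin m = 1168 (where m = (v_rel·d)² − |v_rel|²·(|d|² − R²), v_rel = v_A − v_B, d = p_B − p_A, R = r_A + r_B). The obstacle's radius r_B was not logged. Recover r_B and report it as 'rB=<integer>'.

m = 1168
d = (-26, 21);  v_rel = (4, -4),  |v_rel|² = 32
v_rel×d = (4)·(21) − (-4)·(-26) = -20
since m = R²·32 − (-20)²:  R² = (400 + 1168) / 32 = 49
R = √49 = 7  ⇒  r_B = 7 − 6 = 1

rB=1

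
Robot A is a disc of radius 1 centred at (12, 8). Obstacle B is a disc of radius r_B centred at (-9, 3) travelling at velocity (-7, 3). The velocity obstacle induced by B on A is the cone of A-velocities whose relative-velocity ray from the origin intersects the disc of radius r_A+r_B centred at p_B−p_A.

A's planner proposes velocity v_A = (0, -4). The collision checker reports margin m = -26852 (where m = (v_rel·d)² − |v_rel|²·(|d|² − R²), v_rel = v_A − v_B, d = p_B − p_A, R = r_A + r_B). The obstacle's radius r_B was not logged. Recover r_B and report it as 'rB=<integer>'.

m = -26852
d = (-21, -5);  v_rel = (7, -7),  |v_rel|² = 98
v_rel×d = (7)·(-5) − (-7)·(-21) = -182
since m = R²·98 − (-182)²:  R² = (33124 + -26852) / 98 = 64
R = √64 = 8  ⇒  r_B = 8 − 1 = 7

rB=7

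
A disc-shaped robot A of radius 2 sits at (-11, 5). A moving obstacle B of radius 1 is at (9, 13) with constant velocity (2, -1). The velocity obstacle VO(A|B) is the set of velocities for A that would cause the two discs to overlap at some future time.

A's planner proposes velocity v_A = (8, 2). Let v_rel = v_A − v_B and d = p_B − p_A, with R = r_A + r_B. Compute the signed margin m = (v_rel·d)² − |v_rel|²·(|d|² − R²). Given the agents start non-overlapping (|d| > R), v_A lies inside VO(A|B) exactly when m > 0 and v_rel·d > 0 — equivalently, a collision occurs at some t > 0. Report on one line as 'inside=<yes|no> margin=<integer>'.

d = (20, 8),  |d|² = 464;  R = 2+1 = 3,  c = 464−3² = 455
v_rel = (6, 3),  |v_rel|² = 45;  v_rel·d = (6)·(20) + (3)·(8) = 144
45·t² − 288·t + 455 = 0  ⇒  m = 144² − 45·455 = 261
m = 261 > 0,  v_rel·d = 144 > 0  ⇒  inside

inside=yes margin=261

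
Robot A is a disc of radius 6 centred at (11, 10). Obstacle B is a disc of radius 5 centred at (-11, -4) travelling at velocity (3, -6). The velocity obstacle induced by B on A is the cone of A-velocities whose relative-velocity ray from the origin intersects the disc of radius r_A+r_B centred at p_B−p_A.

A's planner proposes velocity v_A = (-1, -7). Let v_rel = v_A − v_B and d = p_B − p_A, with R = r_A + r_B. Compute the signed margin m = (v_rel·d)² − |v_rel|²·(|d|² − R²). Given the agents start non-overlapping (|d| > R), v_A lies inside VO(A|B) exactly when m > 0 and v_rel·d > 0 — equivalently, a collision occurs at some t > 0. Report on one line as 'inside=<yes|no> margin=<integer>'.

d = (-22, -14),  |d|² = 680;  R = 6+5 = 11,  c = 680−11² = 559
v_rel = (-4, -1),  |v_rel|² = 17;  v_rel·d = (-4)·(-22) + (-1)·(-14) = 102
17·t² − 204·t + 559 = 0  ⇒  m = 102² − 17·559 = 901
m = 901 > 0,  v_rel·d = 102 > 0  ⇒  inside

inside=yes margin=901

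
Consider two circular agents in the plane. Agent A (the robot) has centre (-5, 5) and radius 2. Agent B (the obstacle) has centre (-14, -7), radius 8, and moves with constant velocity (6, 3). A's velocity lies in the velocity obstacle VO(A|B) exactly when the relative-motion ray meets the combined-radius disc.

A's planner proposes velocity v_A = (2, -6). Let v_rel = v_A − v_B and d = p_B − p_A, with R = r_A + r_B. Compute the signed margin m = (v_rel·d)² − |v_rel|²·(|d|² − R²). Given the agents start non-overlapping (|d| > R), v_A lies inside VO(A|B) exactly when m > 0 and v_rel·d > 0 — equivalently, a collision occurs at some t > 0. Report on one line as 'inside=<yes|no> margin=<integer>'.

d = (-9, -12),  |d|² = 225;  R = 2+8 = 10,  c = 225−10² = 125
v_rel = (-4, -9),  |v_rel|² = 97;  v_rel·d = (-4)·(-9) + (-9)·(-12) = 144
97·t² − 288·t + 125 = 0  ⇒  m = 144² − 97·125 = 8611
m = 8611 > 0,  v_rel·d = 144 > 0  ⇒  inside

inside=yes margin=8611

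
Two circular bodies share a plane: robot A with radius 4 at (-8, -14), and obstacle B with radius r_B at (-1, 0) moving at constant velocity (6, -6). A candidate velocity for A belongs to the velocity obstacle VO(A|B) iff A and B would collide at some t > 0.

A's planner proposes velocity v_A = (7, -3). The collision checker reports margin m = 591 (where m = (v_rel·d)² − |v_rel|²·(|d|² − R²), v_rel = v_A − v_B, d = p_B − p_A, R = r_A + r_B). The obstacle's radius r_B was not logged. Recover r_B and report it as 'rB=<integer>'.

m = 591
d = (7, 14);  v_rel = (1, 3),  |v_rel|² = 10
v_rel×d = (1)·(14) − (3)·(7) = -7
since m = R²·10 − (-7)²:  R² = (49 + 591) / 10 = 64
R = √64 = 8  ⇒  r_B = 8 − 4 = 4

rB=4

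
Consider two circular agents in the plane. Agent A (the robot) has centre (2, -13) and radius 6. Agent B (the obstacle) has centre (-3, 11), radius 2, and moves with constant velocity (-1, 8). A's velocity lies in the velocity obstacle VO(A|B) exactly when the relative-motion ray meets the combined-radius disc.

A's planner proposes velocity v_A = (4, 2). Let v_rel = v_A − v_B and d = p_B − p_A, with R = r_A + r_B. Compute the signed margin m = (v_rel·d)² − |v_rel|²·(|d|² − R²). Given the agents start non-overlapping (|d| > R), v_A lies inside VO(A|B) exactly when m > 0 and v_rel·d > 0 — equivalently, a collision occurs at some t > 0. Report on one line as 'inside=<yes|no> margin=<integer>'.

d = (-5, 24),  |d|² = 601;  R = 6+2 = 8,  c = 601−8² = 537
v_rel = (5, -6),  |v_rel|² = 61;  v_rel·d = (5)·(-5) + (-6)·(24) = -169
61·t² + 338·t + 537 = 0  ⇒  m = (-169)² − 61·537 = -4196
m = -4196 < 0,  v_rel·d = -169 < 0  ⇒  outside

inside=no margin=-4196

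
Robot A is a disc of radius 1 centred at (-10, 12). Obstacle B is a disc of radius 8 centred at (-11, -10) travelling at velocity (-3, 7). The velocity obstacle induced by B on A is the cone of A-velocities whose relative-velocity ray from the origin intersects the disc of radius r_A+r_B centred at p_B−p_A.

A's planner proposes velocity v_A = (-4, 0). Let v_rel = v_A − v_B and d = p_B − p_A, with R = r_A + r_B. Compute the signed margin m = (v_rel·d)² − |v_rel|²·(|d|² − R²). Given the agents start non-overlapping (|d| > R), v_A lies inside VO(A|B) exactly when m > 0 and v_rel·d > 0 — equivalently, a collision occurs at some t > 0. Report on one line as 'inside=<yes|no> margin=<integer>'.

d = (-1, -22),  |d|² = 485;  R = 1+8 = 9,  c = 485−9² = 404
v_rel = (-1, -7),  |v_rel|² = 50;  v_rel·d = (-1)·(-1) + (-7)·(-22) = 155
50·t² − 310·t + 404 = 0  ⇒  m = 155² − 50·404 = 3825
m = 3825 > 0,  v_rel·d = 155 > 0  ⇒  inside

inside=yes margin=3825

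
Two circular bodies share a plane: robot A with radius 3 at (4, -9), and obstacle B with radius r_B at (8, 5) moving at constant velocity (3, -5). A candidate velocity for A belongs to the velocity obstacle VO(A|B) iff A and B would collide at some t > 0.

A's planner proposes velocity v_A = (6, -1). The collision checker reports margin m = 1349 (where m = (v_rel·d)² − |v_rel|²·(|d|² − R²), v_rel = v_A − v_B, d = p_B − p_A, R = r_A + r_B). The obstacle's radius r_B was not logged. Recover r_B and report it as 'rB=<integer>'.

m = 1349
d = (4, 14);  v_rel = (3, 4),  |v_rel|² = 25
v_rel×d = (3)·(14) − (4)·(4) = 26
since m = R²·25 − 26²:  R² = (676 + 1349) / 25 = 81
R = √81 = 9  ⇒  r_B = 9 − 3 = 6

rB=6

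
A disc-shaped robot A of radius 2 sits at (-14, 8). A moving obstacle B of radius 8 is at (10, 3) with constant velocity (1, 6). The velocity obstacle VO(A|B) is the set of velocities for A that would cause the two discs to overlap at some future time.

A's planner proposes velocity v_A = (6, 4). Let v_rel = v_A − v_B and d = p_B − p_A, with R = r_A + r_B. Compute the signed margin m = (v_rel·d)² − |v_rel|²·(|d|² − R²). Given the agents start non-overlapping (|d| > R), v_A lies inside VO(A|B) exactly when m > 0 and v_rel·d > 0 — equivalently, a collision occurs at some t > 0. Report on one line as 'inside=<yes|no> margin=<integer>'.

d = (24, -5),  |d|² = 601;  R = 2+8 = 10,  c = 601−10² = 501
v_rel = (5, -2),  |v_rel|² = 29;  v_rel·d = (5)·(24) + (-2)·(-5) = 130
29·t² − 260·t + 501 = 0  ⇒  m = 130² − 29·501 = 2371
m = 2371 > 0,  v_rel·d = 130 > 0  ⇒  inside

inside=yes margin=2371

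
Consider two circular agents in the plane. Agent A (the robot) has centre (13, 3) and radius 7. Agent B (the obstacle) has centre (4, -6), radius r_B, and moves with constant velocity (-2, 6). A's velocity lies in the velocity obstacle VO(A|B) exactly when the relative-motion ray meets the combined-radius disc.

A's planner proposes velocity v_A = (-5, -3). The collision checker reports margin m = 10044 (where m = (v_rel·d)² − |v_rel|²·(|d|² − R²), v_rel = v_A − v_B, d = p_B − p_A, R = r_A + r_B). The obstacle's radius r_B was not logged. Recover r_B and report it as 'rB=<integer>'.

m = 10044
d = (-9, -9);  v_rel = (-3, -9),  |v_rel|² = 90
v_rel×d = (-3)·(-9) − (-9)·(-9) = -54
since m = R²·90 − (-54)²:  R² = (2916 + 10044) / 90 = 144
R = √144 = 12  ⇒  r_B = 12 − 7 = 5

rB=5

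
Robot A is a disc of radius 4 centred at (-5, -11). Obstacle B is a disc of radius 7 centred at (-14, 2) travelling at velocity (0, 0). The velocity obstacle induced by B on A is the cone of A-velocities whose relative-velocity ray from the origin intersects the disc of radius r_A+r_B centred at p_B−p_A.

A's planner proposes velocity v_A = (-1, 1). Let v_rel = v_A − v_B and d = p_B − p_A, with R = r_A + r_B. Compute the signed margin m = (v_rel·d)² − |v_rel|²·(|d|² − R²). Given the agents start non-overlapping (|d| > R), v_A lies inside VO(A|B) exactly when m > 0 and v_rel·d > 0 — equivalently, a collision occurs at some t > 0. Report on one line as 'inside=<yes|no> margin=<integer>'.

d = (-9, 13),  |d|² = 250;  R = 4+7 = 11,  c = 250−11² = 129
v_rel = (-1, 1),  |v_rel|² = 2;  v_rel·d = (-1)·(-9) + (1)·(13) = 22
2·t² − 44·t + 129 = 0  ⇒  m = 22² − 2·129 = 226
m = 226 > 0,  v_rel·d = 22 > 0  ⇒  inside

inside=yes margin=226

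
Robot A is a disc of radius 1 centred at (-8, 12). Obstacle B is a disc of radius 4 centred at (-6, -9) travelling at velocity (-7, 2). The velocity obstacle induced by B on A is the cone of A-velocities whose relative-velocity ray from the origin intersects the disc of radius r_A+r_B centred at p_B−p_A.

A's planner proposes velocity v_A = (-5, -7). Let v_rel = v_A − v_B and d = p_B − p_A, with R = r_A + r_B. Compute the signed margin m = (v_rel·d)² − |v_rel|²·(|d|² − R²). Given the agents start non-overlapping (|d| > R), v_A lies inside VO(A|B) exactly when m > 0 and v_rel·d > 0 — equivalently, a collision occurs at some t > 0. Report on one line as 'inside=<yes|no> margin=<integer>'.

d = (2, -21),  |d|² = 445;  R = 1+4 = 5,  c = 445−5² = 420
v_rel = (2, -9),  |v_rel|² = 85;  v_rel·d = (2)·(2) + (-9)·(-21) = 193
85·t² − 386·t + 420 = 0  ⇒  m = 193² − 85·420 = 1549
m = 1549 > 0,  v_rel·d = 193 > 0  ⇒  inside

inside=yes margin=1549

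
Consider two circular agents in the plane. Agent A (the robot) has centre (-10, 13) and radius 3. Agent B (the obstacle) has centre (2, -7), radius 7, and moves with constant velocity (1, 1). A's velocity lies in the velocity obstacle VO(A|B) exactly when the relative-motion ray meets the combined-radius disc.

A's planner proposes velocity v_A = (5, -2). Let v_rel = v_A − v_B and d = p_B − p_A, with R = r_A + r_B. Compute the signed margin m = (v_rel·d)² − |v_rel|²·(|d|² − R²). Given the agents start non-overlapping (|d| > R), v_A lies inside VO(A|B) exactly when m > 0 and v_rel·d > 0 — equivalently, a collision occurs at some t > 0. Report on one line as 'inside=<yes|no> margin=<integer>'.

d = (12, -20),  |d|² = 544;  R = 3+7 = 10,  c = 544−10² = 444
v_rel = (4, -3),  |v_rel|² = 25;  v_rel·d = (4)·(12) + (-3)·(-20) = 108
25·t² − 216·t + 444 = 0  ⇒  m = 108² − 25·444 = 564
m = 564 > 0,  v_rel·d = 108 > 0  ⇒  inside

inside=yes margin=564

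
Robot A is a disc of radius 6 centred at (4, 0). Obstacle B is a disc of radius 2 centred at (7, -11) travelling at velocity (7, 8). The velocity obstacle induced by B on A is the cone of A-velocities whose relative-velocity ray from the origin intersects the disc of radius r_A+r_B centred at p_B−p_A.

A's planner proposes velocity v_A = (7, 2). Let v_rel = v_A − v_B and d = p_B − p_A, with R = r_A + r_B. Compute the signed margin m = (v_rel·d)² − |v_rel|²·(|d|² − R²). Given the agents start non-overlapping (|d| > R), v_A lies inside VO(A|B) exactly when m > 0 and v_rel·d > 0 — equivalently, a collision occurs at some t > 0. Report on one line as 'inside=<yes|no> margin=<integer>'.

d = (3, -11),  |d|² = 130;  R = 6+2 = 8,  c = 130−8² = 66
v_rel = (0, -6),  |v_rel|² = 36;  v_rel·d = (0)·(3) + (-6)·(-11) = 66
36·t² − 132·t + 66 = 0  ⇒  m = 66² − 36·66 = 1980
m = 1980 > 0,  v_rel·d = 66 > 0  ⇒  inside

inside=yes margin=1980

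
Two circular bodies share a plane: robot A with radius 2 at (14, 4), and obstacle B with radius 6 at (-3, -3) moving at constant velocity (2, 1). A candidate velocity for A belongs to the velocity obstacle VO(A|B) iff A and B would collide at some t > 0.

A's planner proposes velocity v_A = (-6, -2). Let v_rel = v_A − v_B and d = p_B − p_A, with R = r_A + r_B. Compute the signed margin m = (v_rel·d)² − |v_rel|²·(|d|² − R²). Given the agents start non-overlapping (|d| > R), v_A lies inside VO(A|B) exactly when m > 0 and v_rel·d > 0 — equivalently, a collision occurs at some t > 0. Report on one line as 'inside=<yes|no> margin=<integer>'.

d = (-17, -7),  |d|² = 338;  R = 2+6 = 8,  c = 338−8² = 274
v_rel = (-8, -3),  |v_rel|² = 73;  v_rel·d = (-8)·(-17) + (-3)·(-7) = 157
73·t² − 314·t + 274 = 0  ⇒  m = 157² − 73·274 = 4647
m = 4647 > 0,  v_rel·d = 157 > 0  ⇒  inside

inside=yes margin=4647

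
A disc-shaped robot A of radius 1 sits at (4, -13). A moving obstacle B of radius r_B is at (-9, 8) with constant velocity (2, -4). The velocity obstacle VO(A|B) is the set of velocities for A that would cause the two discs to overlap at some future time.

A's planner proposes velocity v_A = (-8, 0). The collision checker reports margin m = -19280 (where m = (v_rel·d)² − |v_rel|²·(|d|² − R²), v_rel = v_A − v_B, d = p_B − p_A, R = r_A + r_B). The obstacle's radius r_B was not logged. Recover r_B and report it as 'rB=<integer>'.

m = -19280
d = (-13, 21);  v_rel = (-10, 4),  |v_rel|² = 116
v_rel×d = (-10)·(21) − (4)·(-13) = -158
since m = R²·116 − (-158)²:  R² = (24964 + -19280) / 116 = 49
R = √49 = 7  ⇒  r_B = 7 − 1 = 6

rB=6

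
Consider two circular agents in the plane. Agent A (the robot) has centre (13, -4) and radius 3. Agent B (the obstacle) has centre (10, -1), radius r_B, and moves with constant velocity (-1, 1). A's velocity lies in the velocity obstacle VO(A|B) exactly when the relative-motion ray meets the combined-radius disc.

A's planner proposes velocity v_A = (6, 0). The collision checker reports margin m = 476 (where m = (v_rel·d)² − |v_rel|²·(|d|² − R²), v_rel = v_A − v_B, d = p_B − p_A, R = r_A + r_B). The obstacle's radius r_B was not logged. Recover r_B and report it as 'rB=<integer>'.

m = 476
d = (-3, 3);  v_rel = (7, -1),  |v_rel|² = 50
v_rel×d = (7)·(3) − (-1)·(-3) = 18
since m = R²·50 − 18²:  R² = (324 + 476) / 50 = 16
R = √16 = 4  ⇒  r_B = 4 − 3 = 1

rB=1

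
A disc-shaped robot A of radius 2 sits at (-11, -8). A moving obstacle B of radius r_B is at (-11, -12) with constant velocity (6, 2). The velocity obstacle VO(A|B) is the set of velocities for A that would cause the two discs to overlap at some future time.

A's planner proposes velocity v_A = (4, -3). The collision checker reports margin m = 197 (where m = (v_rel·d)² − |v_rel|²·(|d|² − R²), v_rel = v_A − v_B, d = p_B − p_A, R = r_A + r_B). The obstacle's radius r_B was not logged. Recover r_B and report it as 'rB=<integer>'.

m = 197
d = (0, -4);  v_rel = (-2, -5),  |v_rel|² = 29
v_rel×d = (-2)·(-4) − (-5)·(0) = 8
since m = R²·29 − 8²:  R² = (64 + 197) / 29 = 9
R = √9 = 3  ⇒  r_B = 3 − 2 = 1

rB=1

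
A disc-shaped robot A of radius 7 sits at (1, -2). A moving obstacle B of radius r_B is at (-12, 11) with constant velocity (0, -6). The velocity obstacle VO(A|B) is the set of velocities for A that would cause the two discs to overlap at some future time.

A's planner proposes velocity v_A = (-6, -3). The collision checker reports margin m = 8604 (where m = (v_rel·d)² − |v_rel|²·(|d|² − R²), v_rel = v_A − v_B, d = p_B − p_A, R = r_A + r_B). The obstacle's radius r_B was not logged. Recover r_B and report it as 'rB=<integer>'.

m = 8604
d = (-13, 13);  v_rel = (-6, 3),  |v_rel|² = 45
v_rel×d = (-6)·(13) − (3)·(-13) = -39
since m = R²·45 − (-39)²:  R² = (1521 + 8604) / 45 = 225
R = √225 = 15  ⇒  r_B = 15 − 7 = 8

rB=8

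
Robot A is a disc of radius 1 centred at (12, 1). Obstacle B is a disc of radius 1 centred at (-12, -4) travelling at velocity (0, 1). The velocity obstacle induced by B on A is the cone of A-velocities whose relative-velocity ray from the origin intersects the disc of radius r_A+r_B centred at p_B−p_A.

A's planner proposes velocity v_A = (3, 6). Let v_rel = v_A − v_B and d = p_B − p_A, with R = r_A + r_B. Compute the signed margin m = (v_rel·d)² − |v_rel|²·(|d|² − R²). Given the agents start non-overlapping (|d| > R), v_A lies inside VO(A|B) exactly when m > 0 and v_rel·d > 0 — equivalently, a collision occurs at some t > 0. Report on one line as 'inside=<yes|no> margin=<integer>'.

d = (-24, -5),  |d|² = 601;  R = 1+1 = 2,  c = 601−2² = 597
v_rel = (3, 5),  |v_rel|² = 34;  v_rel·d = (3)·(-24) + (5)·(-5) = -97
34·t² + 194·t + 597 = 0  ⇒  m = (-97)² − 34·597 = -10889
m = -10889 < 0,  v_rel·d = -97 < 0  ⇒  outside

inside=no margin=-10889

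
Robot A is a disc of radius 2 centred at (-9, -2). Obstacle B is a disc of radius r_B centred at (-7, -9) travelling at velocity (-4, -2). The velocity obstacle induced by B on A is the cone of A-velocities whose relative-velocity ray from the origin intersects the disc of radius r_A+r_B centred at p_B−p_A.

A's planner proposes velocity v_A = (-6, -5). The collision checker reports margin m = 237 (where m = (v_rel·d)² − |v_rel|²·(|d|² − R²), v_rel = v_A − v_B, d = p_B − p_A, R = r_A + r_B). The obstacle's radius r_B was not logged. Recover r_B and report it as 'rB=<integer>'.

m = 237
d = (2, -7);  v_rel = (-2, -3),  |v_rel|² = 13
v_rel×d = (-2)·(-7) − (-3)·(2) = 20
since m = R²·13 − 20²:  R² = (400 + 237) / 13 = 49
R = √49 = 7  ⇒  r_B = 7 − 2 = 5

rB=5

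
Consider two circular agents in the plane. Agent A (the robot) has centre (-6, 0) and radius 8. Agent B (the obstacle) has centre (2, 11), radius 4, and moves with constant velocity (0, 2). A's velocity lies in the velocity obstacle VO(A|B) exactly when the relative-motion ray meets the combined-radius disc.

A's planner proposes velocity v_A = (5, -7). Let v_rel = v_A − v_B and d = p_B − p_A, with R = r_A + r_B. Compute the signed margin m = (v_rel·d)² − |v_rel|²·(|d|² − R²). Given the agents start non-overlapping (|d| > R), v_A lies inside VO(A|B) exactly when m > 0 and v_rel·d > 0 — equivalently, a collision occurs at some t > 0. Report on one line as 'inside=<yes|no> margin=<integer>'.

d = (8, 11),  |d|² = 185;  R = 8+4 = 12,  c = 185−12² = 41
v_rel = (5, -9),  |v_rel|² = 106;  v_rel·d = (5)·(8) + (-9)·(11) = -59
106·t² + 118·t + 41 = 0  ⇒  m = (-59)² − 106·41 = -865
m = -865 < 0,  v_rel·d = -59 < 0  ⇒  outside

inside=no margin=-865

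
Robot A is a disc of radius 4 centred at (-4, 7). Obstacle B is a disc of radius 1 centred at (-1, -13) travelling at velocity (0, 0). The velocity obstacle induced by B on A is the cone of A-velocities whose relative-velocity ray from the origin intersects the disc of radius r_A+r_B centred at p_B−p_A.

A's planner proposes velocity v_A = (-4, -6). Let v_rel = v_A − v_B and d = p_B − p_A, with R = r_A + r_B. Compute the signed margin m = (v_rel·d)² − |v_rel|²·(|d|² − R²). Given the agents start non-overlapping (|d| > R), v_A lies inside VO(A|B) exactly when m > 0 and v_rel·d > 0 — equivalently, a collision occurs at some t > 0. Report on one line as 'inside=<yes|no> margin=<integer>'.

d = (3, -20),  |d|² = 409;  R = 4+1 = 5,  c = 409−5² = 384
v_rel = (-4, -6),  |v_rel|² = 52;  v_rel·d = (-4)·(3) + (-6)·(-20) = 108
52·t² − 216·t + 384 = 0  ⇒  m = 108² − 52·384 = -8304
m = -8304 < 0,  v_rel·d = 108 > 0  ⇒  outside

inside=no margin=-8304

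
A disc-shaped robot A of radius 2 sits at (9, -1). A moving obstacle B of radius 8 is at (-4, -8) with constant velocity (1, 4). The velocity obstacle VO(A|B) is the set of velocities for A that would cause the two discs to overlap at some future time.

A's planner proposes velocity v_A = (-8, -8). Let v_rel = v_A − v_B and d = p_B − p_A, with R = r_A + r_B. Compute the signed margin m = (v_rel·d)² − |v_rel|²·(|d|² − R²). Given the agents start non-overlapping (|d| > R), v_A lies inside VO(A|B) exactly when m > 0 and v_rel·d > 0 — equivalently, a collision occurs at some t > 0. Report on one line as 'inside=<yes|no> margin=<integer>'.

d = (-13, -7),  |d|² = 218;  R = 2+8 = 10,  c = 218−10² = 118
v_rel = (-9, -12),  |v_rel|² = 225;  v_rel·d = (-9)·(-13) + (-12)·(-7) = 201
225·t² − 402·t + 118 = 0  ⇒  m = 201² − 225·118 = 13851
m = 13851 > 0,  v_rel·d = 201 > 0  ⇒  inside

inside=yes margin=13851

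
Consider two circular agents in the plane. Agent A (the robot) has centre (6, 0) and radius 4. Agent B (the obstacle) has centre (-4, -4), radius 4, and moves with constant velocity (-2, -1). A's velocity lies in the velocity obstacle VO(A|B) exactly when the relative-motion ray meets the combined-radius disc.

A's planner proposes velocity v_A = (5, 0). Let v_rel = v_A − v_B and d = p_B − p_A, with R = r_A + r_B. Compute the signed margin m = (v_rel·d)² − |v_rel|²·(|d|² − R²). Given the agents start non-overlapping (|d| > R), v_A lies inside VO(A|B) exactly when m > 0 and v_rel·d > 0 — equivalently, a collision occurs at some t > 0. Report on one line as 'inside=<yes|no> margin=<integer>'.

d = (-10, -4),  |d|² = 116;  R = 4+4 = 8,  c = 116−8² = 52
v_rel = (7, 1),  |v_rel|² = 50;  v_rel·d = (7)·(-10) + (1)·(-4) = -74
50·t² + 148·t + 52 = 0  ⇒  m = (-74)² − 50·52 = 2876
m = 2876 > 0,  v_rel·d = -74 < 0  ⇒  outside

inside=no margin=2876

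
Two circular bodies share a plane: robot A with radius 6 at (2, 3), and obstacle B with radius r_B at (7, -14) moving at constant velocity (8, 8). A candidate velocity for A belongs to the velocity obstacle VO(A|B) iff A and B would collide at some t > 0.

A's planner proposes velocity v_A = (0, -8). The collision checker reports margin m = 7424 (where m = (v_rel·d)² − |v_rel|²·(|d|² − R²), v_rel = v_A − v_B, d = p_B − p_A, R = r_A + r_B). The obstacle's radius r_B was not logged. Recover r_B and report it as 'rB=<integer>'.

m = 7424
d = (5, -17);  v_rel = (-8, -16),  |v_rel|² = 320
v_rel×d = (-8)·(-17) − (-16)·(5) = 216
since m = R²·320 − 216²:  R² = (46656 + 7424) / 320 = 169
R = √169 = 13  ⇒  r_B = 13 − 6 = 7

rB=7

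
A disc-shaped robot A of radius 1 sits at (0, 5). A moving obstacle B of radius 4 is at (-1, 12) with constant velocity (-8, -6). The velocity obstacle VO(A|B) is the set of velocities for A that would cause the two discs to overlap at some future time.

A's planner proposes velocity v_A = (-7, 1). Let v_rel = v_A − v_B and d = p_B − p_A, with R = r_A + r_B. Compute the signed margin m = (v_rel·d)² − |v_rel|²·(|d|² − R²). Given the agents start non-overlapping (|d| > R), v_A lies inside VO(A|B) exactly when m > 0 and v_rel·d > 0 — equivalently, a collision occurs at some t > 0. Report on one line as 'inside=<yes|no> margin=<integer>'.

d = (-1, 7),  |d|² = 50;  R = 1+4 = 5,  c = 50−5² = 25
v_rel = (1, 7),  |v_rel|² = 50;  v_rel·d = (1)·(-1) + (7)·(7) = 48
50·t² − 96·t + 25 = 0  ⇒  m = 48² − 50·25 = 1054
m = 1054 > 0,  v_rel·d = 48 > 0  ⇒  inside

inside=yes margin=1054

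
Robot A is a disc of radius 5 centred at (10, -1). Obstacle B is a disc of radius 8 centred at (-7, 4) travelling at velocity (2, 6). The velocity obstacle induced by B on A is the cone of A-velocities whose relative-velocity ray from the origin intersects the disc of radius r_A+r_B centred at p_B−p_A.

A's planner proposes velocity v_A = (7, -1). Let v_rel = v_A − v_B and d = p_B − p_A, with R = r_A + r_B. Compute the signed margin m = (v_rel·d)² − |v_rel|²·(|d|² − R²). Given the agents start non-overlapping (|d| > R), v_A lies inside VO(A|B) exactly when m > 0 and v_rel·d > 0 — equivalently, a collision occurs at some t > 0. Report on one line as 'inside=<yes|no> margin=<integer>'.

d = (-17, 5),  |d|² = 314;  R = 5+8 = 13,  c = 314−13² = 145
v_rel = (5, -7),  |v_rel|² = 74;  v_rel·d = (5)·(-17) + (-7)·(5) = -120
74·t² + 240·t + 145 = 0  ⇒  m = (-120)² − 74·145 = 3670
m = 3670 > 0,  v_rel·d = -120 < 0  ⇒  outside

inside=no margin=3670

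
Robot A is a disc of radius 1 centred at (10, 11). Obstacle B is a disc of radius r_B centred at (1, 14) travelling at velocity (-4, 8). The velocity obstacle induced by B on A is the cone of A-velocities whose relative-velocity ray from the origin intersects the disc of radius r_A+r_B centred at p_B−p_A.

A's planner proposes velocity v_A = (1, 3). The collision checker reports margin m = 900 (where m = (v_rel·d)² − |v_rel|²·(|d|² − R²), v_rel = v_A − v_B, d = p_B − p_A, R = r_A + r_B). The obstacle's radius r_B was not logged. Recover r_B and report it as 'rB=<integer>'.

m = 900
d = (-9, 3);  v_rel = (5, -5),  |v_rel|² = 50
v_rel×d = (5)·(3) − (-5)·(-9) = -30
since m = R²·50 − (-30)²:  R² = (900 + 900) / 50 = 36
R = √36 = 6  ⇒  r_B = 6 − 1 = 5

rB=5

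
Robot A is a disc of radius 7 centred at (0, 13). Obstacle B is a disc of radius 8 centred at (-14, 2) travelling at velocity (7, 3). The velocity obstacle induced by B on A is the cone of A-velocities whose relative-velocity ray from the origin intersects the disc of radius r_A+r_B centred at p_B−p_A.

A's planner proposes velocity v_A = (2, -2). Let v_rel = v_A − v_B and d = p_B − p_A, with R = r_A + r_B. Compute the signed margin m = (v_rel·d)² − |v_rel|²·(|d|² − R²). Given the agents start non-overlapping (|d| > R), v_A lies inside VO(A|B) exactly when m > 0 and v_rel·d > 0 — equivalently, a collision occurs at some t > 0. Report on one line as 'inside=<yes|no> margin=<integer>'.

d = (-14, -11),  |d|² = 317;  R = 7+8 = 15,  c = 317−15² = 92
v_rel = (-5, -5),  |v_rel|² = 50;  v_rel·d = (-5)·(-14) + (-5)·(-11) = 125
50·t² − 250·t + 92 = 0  ⇒  m = 125² − 50·92 = 11025
m = 11025 > 0,  v_rel·d = 125 > 0  ⇒  inside

inside=yes margin=11025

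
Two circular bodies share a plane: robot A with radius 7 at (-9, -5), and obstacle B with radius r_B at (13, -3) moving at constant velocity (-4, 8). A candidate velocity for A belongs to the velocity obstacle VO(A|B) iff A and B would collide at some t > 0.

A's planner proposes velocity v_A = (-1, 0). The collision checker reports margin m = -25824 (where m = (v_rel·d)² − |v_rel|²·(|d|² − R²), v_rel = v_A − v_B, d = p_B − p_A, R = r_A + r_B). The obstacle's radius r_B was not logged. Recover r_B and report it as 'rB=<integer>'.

m = -25824
d = (22, 2);  v_rel = (3, -8),  |v_rel|² = 73
v_rel×d = (3)·(2) − (-8)·(22) = 182
since m = R²·73 − 182²:  R² = (33124 + -25824) / 73 = 100
R = √100 = 10  ⇒  r_B = 10 − 7 = 3

rB=3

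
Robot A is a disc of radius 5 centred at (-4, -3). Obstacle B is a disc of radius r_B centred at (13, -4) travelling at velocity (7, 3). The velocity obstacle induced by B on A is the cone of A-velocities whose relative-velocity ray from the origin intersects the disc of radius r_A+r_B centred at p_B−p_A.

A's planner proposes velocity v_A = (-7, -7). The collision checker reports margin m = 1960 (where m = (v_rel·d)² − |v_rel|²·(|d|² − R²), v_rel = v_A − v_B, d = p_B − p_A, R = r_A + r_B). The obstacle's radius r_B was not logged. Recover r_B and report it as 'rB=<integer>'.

m = 1960
d = (17, -1);  v_rel = (-14, -10),  |v_rel|² = 296
v_rel×d = (-14)·(-1) − (-10)·(17) = 184
since m = R²·296 − 184²:  R² = (33856 + 1960) / 296 = 121
R = √121 = 11  ⇒  r_B = 11 − 5 = 6

rB=6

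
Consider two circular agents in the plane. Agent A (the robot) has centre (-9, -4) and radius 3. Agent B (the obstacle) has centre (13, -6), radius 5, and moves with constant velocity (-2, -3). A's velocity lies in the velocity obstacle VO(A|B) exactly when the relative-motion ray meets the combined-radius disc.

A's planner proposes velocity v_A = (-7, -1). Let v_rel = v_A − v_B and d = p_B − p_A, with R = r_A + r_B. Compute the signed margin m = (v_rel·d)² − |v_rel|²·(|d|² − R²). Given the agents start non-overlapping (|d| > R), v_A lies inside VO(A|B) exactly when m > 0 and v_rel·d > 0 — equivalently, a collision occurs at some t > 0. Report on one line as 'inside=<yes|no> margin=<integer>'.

d = (22, -2),  |d|² = 488;  R = 3+5 = 8,  c = 488−8² = 424
v_rel = (-5, 2),  |v_rel|² = 29;  v_rel·d = (-5)·(22) + (2)·(-2) = -114
29·t² + 228·t + 424 = 0  ⇒  m = (-114)² − 29·424 = 700
m = 700 > 0,  v_rel·d = -114 < 0  ⇒  outside

inside=no margin=700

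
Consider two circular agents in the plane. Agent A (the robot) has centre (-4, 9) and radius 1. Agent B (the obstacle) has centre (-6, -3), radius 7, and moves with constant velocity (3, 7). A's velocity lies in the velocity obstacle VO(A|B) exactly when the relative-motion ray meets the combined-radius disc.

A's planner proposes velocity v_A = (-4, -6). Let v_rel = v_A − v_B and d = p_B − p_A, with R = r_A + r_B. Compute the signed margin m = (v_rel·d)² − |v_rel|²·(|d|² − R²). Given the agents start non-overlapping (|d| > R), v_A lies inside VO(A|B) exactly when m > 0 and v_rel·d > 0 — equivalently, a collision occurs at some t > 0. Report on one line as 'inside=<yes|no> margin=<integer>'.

d = (-2, -12),  |d|² = 148;  R = 1+7 = 8,  c = 148−8² = 84
v_rel = (-7, -13),  |v_rel|² = 218;  v_rel·d = (-7)·(-2) + (-13)·(-12) = 170
218·t² − 340·t + 84 = 0  ⇒  m = 170² − 218·84 = 10588
m = 10588 > 0,  v_rel·d = 170 > 0  ⇒  inside

inside=yes margin=10588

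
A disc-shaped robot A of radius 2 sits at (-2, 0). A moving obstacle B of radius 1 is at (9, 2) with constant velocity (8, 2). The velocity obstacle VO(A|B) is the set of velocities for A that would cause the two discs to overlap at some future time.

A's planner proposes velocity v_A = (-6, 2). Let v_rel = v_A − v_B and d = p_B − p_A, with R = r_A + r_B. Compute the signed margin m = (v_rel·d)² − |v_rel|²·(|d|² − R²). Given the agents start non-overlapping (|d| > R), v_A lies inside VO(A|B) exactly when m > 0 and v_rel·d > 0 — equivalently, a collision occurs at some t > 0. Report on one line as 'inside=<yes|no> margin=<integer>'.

d = (11, 2),  |d|² = 125;  R = 2+1 = 3,  c = 125−3² = 116
v_rel = (-14, 0),  |v_rel|² = 196;  v_rel·d = (-14)·(11) + (0)·(2) = -154
196·t² + 308·t + 116 = 0  ⇒  m = (-154)² − 196·116 = 980
m = 980 > 0,  v_rel·d = -154 < 0  ⇒  outside

inside=no margin=980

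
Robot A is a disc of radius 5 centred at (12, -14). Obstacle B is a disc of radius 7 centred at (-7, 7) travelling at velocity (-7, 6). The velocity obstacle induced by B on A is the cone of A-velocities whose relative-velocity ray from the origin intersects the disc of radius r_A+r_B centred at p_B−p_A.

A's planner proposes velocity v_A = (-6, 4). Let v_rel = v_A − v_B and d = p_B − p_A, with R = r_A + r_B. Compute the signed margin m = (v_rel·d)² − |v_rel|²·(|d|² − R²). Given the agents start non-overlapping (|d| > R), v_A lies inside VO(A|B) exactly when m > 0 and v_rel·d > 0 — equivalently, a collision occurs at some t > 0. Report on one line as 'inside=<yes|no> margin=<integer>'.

d = (-19, 21),  |d|² = 802;  R = 5+7 = 12,  c = 802−12² = 658
v_rel = (1, -2),  |v_rel|² = 5;  v_rel·d = (1)·(-19) + (-2)·(21) = -61
5·t² + 122·t + 658 = 0  ⇒  m = (-61)² − 5·658 = 431
m = 431 > 0,  v_rel·d = -61 < 0  ⇒  outside

inside=no margin=431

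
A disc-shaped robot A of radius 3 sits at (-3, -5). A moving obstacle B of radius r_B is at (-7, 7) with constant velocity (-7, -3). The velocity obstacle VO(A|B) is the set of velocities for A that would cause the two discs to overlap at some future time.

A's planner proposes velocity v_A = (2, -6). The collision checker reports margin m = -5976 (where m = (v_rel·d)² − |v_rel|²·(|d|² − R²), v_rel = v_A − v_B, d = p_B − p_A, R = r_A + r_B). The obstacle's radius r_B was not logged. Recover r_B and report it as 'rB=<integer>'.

m = -5976
d = (-4, 12);  v_rel = (9, -3),  |v_rel|² = 90
v_rel×d = (9)·(12) − (-3)·(-4) = 96
since m = R²·90 − 96²:  R² = (9216 + -5976) / 90 = 36
R = √36 = 6  ⇒  r_B = 6 − 3 = 3

rB=3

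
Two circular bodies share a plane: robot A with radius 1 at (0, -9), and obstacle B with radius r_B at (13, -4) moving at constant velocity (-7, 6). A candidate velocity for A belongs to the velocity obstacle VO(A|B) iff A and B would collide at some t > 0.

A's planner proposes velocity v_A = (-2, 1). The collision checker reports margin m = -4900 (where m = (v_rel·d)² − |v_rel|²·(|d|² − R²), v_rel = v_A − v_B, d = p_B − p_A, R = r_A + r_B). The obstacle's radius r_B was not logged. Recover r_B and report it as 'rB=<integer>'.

m = -4900
d = (13, 5);  v_rel = (5, -5),  |v_rel|² = 50
v_rel×d = (5)·(5) − (-5)·(13) = 90
since m = R²·50 − 90²:  R² = (8100 + -4900) / 50 = 64
R = √64 = 8  ⇒  r_B = 8 − 1 = 7

rB=7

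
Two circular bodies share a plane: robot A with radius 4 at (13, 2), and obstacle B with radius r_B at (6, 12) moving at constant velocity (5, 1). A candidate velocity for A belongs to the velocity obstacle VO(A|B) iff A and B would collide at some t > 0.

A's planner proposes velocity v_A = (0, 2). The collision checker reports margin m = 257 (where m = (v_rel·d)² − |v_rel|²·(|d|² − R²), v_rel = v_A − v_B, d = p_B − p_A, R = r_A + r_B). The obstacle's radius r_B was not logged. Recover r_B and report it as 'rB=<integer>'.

m = 257
d = (-7, 10);  v_rel = (-5, 1),  |v_rel|² = 26
v_rel×d = (-5)·(10) − (1)·(-7) = -43
since m = R²·26 − (-43)²:  R² = (1849 + 257) / 26 = 81
R = √81 = 9  ⇒  r_B = 9 − 4 = 5

rB=5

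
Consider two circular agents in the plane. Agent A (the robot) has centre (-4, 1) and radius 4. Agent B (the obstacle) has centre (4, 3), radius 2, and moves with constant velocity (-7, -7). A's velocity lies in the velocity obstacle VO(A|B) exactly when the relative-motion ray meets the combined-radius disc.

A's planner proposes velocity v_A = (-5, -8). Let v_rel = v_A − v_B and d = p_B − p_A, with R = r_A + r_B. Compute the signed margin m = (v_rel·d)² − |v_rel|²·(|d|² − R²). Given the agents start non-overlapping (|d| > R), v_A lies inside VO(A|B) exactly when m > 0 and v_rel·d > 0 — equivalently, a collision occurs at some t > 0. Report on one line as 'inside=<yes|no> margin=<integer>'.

d = (8, 2),  |d|² = 68;  R = 4+2 = 6,  c = 68−6² = 32
v_rel = (2, -1),  |v_rel|² = 5;  v_rel·d = (2)·(8) + (-1)·(2) = 14
5·t² − 28·t + 32 = 0  ⇒  m = 14² − 5·32 = 36
m = 36 > 0,  v_rel·d = 14 > 0  ⇒  inside

inside=yes margin=36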